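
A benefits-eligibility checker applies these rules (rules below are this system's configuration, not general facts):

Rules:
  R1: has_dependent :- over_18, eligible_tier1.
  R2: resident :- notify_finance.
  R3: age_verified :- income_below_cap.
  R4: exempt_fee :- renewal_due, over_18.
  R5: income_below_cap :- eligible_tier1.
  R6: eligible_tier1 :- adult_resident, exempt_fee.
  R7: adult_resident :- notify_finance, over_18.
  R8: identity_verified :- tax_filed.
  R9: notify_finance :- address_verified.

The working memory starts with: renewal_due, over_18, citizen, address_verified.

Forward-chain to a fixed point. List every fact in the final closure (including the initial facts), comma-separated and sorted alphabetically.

Round 1 fires R4, R9, giving exempt_fee, notify_finance.
Round 2 fires R2, R7, giving resident, adult_resident.
Round 3 fires R6, giving eligible_tier1.
Round 4 fires R1, R5, giving has_dependent, income_below_cap.
Round 5 fires R3, giving age_verified.

address_verified, adult_resident, age_verified, citizen, eligible_tier1, exempt_fee, has_dependent, income_below_cap, notify_finance, over_18, renewal_due, resident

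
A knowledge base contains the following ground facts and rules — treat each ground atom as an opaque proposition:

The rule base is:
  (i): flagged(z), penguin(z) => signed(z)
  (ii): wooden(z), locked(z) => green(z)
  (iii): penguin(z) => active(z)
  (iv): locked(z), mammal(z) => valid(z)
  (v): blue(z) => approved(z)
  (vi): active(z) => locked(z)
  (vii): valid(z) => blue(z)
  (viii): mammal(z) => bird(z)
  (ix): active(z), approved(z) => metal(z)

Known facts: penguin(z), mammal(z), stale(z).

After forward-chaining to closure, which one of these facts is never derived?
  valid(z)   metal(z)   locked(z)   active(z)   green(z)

green(z)

Round 1 fires (iii), (viii), giving active(z), bird(z).
Round 2 fires (vi), giving locked(z).
Round 3 fires (iv), giving valid(z).
Round 4 fires (vii), giving blue(z).
Round 5 fires (v), giving approved(z).
Round 6 fires (ix), giving metal(z).
Derived: metal(z) (round 6), active(z) (round 1), locked(z) (round 2), valid(z) (round 3). green(z) never appears in any round.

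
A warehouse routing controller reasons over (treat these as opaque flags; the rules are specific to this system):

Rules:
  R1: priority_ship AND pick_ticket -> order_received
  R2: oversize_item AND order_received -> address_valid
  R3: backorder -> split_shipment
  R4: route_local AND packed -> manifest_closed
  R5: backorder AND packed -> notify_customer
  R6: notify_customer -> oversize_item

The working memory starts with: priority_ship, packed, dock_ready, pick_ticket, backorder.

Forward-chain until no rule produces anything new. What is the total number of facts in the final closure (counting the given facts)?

10

[1] R1 [priority_ship AND pick_ticket -> order_received]; R3 [backorder -> split_shipment]; R5 [backorder AND packed -> notify_customer]. ⇒ new: order_received, split_shipment, notify_customer.
[2] R6 [notify_customer -> oversize_item]. ⇒ new: oversize_item.
[3] R2 [oversize_item AND order_received -> address_valid]. ⇒ new: address_valid.
Closure: {address_valid, backorder, dock_ready, notify_customer, order_received, oversize_item, packed, pick_ticket, priority_ship, split_shipment} — 10 facts.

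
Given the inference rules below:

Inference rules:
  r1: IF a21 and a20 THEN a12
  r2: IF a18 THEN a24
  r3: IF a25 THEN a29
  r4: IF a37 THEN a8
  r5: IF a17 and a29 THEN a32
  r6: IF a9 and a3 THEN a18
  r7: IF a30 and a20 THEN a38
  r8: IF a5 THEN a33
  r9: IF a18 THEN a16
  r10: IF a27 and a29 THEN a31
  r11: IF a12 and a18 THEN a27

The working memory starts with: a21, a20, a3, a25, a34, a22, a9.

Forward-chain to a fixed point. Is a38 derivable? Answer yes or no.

Round 1: r1 [IF a21 and a20 THEN a12]; r3 [IF a25 THEN a29]; r6 [IF a9 and a3 THEN a18]. Adds a12, a29, a18.
Round 2: r2 [IF a18 THEN a24]; r9 [IF a18 THEN a16]; r11 [IF a12 and a18 THEN a27]. Adds a24, a16, a27.
Round 3: r10 [IF a27 and a29 THEN a31]. Adds a31.
Fixed point reached. a38 is concluded only by r7; r7 needs a30 (never derived).

no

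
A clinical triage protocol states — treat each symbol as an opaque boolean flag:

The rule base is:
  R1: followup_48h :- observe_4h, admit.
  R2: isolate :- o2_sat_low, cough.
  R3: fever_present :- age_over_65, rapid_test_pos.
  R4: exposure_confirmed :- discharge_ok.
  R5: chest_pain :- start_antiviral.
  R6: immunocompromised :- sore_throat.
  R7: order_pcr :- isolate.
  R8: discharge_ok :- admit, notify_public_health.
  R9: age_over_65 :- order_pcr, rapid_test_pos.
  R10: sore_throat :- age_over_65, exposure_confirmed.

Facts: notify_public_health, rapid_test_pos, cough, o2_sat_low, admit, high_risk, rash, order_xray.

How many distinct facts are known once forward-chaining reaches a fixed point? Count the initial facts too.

[1] R2 [isolate :- o2_sat_low, cough.]; R8 [discharge_ok :- admit, notify_public_health.]. ⇒ new: isolate, discharge_ok.
[2] R4 [exposure_confirmed :- discharge_ok.]; R7 [order_pcr :- isolate.]. ⇒ new: exposure_confirmed, order_pcr.
[3] R9 [age_over_65 :- order_pcr, rapid_test_pos.]. ⇒ new: age_over_65.
[4] R3 [fever_present :- age_over_65, rapid_test_pos.]; R10 [sore_throat :- age_over_65, exposure_confirmed.]. ⇒ new: fever_present, sore_throat.
[5] R6 [immunocompromised :- sore_throat.]. ⇒ new: immunocompromised.
Closure: {admit, age_over_65, cough, discharge_ok, exposure_confirmed, fever_present, high_risk, immunocompromised, isolate, notify_public_health, o2_sat_low, order_pcr, order_xray, rapid_test_pos, rash, sore_throat} — 16 facts.

16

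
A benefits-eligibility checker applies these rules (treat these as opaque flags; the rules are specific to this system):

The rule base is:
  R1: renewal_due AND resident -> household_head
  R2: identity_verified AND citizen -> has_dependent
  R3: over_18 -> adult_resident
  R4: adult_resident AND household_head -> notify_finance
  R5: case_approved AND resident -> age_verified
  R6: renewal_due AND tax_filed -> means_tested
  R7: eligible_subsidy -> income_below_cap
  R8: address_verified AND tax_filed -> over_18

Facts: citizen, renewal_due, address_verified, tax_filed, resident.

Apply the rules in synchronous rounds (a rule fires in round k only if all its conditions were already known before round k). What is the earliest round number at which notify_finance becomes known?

[1] R1 [renewal_due AND resident -> household_head]; R6 [renewal_due AND tax_filed -> means_tested]; R8 [address_verified AND tax_filed -> over_18]. ⇒ new: household_head, means_tested, over_18.
[2] R3 [over_18 -> adult_resident]. ⇒ new: adult_resident.
[3] R4 [adult_resident AND household_head -> notify_finance]. ⇒ new: notify_finance.
notify_finance first appears in round 3.

3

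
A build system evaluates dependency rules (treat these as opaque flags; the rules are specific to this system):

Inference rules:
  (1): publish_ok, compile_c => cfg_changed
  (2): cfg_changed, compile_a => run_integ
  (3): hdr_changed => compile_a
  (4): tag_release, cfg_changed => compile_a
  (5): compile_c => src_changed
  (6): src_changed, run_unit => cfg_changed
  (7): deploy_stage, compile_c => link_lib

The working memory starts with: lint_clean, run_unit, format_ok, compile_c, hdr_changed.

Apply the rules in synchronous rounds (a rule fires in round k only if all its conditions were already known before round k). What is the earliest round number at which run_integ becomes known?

3

Round 1 fires (3), (5), giving compile_a, src_changed.
Round 2 fires (6), giving cfg_changed.
Round 3 fires (2), giving run_integ.
run_integ first appears in round 3.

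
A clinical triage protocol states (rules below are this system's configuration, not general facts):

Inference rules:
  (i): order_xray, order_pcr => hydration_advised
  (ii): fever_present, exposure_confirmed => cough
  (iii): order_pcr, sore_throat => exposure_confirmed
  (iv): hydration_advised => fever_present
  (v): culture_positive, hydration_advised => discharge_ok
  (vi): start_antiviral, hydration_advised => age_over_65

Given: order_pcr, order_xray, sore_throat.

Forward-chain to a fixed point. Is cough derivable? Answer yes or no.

yes

Round 1: (i) [order_xray, order_pcr => hydration_advised]; (iii) [order_pcr, sore_throat => exposure_confirmed]. New: hydration_advised, exposure_confirmed.
Round 2: (iv) [hydration_advised => fever_present]. New: fever_present.
Round 3: (ii) [fever_present, exposure_confirmed => cough]. New: cough.
cough appears in round 3, so it is derivable.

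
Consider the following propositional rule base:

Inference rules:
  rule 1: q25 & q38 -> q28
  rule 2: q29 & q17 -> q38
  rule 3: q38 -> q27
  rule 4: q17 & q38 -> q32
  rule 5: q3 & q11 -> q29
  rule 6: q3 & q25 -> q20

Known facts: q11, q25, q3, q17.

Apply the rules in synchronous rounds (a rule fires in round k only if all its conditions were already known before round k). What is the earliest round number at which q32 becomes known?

3

Round 1: rule 5 [q3 & q11 -> q29]; rule 6 [q3 & q25 -> q20]. Adds q29, q20.
Round 2: rule 2 [q29 & q17 -> q38]. Adds q38.
Round 3: rule 1 [q25 & q38 -> q28]; rule 3 [q38 -> q27]; rule 4 [q17 & q38 -> q32]. Adds q28, q27, q32.
q32 first appears in round 3.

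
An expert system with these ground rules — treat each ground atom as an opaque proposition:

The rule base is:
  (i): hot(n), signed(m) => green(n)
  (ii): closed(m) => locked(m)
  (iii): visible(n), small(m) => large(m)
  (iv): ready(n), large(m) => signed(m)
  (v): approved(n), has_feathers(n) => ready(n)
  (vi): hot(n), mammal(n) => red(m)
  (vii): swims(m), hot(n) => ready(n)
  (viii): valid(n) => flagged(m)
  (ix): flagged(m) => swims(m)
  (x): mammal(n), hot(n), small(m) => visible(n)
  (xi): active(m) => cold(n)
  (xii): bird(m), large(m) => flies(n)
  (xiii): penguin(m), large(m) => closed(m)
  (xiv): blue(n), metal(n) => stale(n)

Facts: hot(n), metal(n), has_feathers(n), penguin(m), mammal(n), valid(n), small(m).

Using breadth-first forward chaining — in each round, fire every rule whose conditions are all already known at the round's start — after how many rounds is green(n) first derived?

5

Round 1: (vi) [hot(n), mammal(n) => red(m)]; (viii) [valid(n) => flagged(m)]; (x) [mammal(n), hot(n), small(m) => visible(n)]. Adds red(m), flagged(m), visible(n).
Round 2: (iii) [visible(n), small(m) => large(m)]; (ix) [flagged(m) => swims(m)]. Adds large(m), swims(m).
Round 3: (vii) [swims(m), hot(n) => ready(n)]; (xiii) [penguin(m), large(m) => closed(m)]. Adds ready(n), closed(m).
Round 4: (ii) [closed(m) => locked(m)]; (iv) [ready(n), large(m) => signed(m)]. Adds locked(m), signed(m).
Round 5: (i) [hot(n), signed(m) => green(n)]. Adds green(n).
green(n) first appears in round 5.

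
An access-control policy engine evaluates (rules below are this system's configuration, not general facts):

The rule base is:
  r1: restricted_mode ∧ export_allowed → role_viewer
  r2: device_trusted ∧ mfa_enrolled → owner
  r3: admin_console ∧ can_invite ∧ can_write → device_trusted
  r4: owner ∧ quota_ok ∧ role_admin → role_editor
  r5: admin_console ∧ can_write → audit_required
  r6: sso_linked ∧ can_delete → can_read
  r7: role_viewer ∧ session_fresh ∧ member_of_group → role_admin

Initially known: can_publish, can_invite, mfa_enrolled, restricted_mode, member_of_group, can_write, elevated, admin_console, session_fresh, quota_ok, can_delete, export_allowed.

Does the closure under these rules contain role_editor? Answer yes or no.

yes

Round 1: r1 [restricted_mode ∧ export_allowed → role_viewer]; r3 [admin_console ∧ can_invite ∧ can_write → device_trusted]; r5 [admin_console ∧ can_write → audit_required]. Adds role_viewer, device_trusted, audit_required.
Round 2: r2 [device_trusted ∧ mfa_enrolled → owner]; r7 [role_viewer ∧ session_fresh ∧ member_of_group → role_admin]. Adds owner, role_admin.
Round 3: r4 [owner ∧ quota_ok ∧ role_admin → role_editor]. Adds role_editor.
role_editor appears in round 3, so it is derivable.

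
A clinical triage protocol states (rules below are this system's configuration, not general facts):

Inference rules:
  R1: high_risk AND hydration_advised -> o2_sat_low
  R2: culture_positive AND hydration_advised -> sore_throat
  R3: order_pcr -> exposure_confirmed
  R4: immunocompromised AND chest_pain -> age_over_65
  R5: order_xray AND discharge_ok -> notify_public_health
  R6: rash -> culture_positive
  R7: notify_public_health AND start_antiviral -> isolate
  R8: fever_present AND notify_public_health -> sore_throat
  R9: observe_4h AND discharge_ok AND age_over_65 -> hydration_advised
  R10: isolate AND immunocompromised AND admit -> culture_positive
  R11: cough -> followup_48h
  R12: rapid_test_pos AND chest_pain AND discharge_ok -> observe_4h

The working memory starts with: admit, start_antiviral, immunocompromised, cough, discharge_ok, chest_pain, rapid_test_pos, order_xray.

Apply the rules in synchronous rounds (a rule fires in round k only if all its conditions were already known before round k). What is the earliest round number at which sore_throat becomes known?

Round 1: R4 [immunocompromised AND chest_pain -> age_over_65]; R5 [order_xray AND discharge_ok -> notify_public_health]; R11 [cough -> followup_48h]; R12 [rapid_test_pos AND chest_pain AND discharge_ok -> observe_4h]. Adds age_over_65, notify_public_health, followup_48h, observe_4h.
Round 2: R7 [notify_public_health AND start_antiviral -> isolate]; R9 [observe_4h AND discharge_ok AND age_over_65 -> hydration_advised]. Adds isolate, hydration_advised.
Round 3: R10 [isolate AND immunocompromised AND admit -> culture_positive]. Adds culture_positive.
Round 4: R2 [culture_positive AND hydration_advised -> sore_throat]. Adds sore_throat.
sore_throat first appears in round 4.

4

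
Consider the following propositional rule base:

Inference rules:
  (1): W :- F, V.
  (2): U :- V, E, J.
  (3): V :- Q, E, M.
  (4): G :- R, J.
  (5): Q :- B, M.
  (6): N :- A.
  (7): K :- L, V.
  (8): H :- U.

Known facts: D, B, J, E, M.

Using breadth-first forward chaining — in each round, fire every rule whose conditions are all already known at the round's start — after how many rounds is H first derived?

4

Round 1: (5) [Q :- B, M.]. New: Q.
Round 2: (3) [V :- Q, E, M.]. New: V.
Round 3: (2) [U :- V, E, J.]. New: U.
Round 4: (8) [H :- U.]. New: H.
H first appears in round 4.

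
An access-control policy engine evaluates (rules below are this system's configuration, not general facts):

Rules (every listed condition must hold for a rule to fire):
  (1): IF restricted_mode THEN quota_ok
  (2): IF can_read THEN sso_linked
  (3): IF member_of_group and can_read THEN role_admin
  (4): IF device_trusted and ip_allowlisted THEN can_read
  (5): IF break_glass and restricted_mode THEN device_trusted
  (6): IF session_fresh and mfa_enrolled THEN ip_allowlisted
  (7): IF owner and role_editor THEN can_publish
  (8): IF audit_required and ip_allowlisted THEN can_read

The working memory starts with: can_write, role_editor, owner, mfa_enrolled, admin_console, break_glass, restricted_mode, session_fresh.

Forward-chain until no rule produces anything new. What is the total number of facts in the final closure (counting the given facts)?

Round 1 — (1), (5), (6), (7), derive quota_ok, device_trusted, ip_allowlisted, can_publish.
Round 2 — (4), derive can_read.
Round 3 — (2), derive sso_linked.
Closure: {admin_console, break_glass, can_publish, can_read, can_write, device_trusted, ip_allowlisted, mfa_enrolled, owner, quota_ok, restricted_mode, role_editor, session_fresh, sso_linked} — 14 facts.

14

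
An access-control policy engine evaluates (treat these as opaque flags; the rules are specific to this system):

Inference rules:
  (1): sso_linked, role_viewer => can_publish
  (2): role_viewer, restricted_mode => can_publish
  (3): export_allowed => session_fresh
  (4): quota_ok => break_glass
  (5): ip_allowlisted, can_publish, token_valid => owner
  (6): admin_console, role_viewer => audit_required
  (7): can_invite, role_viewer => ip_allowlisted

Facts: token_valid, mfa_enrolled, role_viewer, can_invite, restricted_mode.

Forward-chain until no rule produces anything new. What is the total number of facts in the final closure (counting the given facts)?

Round 1: (2) [role_viewer, restricted_mode => can_publish]; (7) [can_invite, role_viewer => ip_allowlisted]. Adds can_publish, ip_allowlisted.
Round 2: (5) [ip_allowlisted, can_publish, token_valid => owner]. Adds owner.
Closure: {can_invite, can_publish, ip_allowlisted, mfa_enrolled, owner, restricted_mode, role_viewer, token_valid} — 8 facts.

8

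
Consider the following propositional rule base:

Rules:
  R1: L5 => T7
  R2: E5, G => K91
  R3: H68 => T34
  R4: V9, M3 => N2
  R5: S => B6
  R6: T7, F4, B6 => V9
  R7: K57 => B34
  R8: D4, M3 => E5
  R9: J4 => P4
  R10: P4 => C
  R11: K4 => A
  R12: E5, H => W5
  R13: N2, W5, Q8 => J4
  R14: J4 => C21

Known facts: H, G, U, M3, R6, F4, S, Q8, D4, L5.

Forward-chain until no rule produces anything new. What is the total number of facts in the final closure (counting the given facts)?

21

Round 1: R1 [L5 => T7]; R5 [S => B6]; R8 [D4, M3 => E5]. Adds T7, B6, E5.
Round 2: R2 [E5, G => K91]; R6 [T7, F4, B6 => V9]; R12 [E5, H => W5]. Adds K91, V9, W5.
Round 3: R4 [V9, M3 => N2]. Adds N2.
Round 4: R13 [N2, W5, Q8 => J4]. Adds J4.
Round 5: R9 [J4 => P4]; R14 [J4 => C21]. Adds P4, C21.
Round 6: R10 [P4 => C]. Adds C.
Closure: {B6, C, C21, D4, E5, F4, G, H, J4, K91, L5, M3, N2, P4, Q8, R6, S, T7, U, V9, W5} — 21 facts.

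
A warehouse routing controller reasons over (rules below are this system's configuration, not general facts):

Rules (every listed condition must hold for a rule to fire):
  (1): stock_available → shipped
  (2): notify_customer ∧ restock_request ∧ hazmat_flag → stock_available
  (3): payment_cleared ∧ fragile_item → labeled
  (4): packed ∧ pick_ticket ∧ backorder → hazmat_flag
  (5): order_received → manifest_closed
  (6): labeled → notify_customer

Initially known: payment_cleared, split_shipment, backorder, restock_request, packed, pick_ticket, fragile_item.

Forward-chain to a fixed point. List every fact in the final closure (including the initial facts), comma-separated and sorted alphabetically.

[1] (3) [payment_cleared ∧ fragile_item → labeled]; (4) [packed ∧ pick_ticket ∧ backorder → hazmat_flag]. ⇒ new: labeled, hazmat_flag.
[2] (6) [labeled → notify_customer]. ⇒ new: notify_customer.
[3] (2) [notify_customer ∧ restock_request ∧ hazmat_flag → stock_available]. ⇒ new: stock_available.
[4] (1) [stock_available → shipped]. ⇒ new: shipped.

backorder, fragile_item, hazmat_flag, labeled, notify_customer, packed, payment_cleared, pick_ticket, restock_request, shipped, split_shipment, stock_available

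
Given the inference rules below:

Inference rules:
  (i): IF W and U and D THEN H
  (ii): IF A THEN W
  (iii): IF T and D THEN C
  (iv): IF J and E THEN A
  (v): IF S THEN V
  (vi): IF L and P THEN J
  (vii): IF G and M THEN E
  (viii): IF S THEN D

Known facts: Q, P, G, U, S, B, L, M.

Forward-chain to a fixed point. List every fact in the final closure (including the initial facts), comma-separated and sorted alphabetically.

Round 1 fires (v), (vi), (vii), (viii), giving V, J, E, D.
Round 2 fires (iv), giving A.
Round 3 fires (ii), giving W.
Round 4 fires (i), giving H.

A, B, D, E, G, H, J, L, M, P, Q, S, U, V, W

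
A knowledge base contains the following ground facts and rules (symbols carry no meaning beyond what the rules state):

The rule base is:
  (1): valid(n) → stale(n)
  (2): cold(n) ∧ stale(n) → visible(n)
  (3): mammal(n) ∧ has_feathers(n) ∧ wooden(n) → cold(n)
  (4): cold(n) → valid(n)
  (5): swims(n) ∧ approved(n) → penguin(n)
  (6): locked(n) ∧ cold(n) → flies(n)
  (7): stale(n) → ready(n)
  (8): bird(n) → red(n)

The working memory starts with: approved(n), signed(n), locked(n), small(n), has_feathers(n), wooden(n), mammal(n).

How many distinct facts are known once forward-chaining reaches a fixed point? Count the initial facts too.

13

[1] (3) [mammal(n) ∧ has_feathers(n) ∧ wooden(n) → cold(n)]. ⇒ new: cold(n).
[2] (4) [cold(n) → valid(n)]; (6) [locked(n) ∧ cold(n) → flies(n)]. ⇒ new: valid(n), flies(n).
[3] (1) [valid(n) → stale(n)]. ⇒ new: stale(n).
[4] (2) [cold(n) ∧ stale(n) → visible(n)]; (7) [stale(n) → ready(n)]. ⇒ new: visible(n), ready(n).
Closure: {approved(n), cold(n), flies(n), has_feathers(n), locked(n), mammal(n), ready(n), signed(n), small(n), stale(n), valid(n), visible(n), wooden(n)} — 13 facts.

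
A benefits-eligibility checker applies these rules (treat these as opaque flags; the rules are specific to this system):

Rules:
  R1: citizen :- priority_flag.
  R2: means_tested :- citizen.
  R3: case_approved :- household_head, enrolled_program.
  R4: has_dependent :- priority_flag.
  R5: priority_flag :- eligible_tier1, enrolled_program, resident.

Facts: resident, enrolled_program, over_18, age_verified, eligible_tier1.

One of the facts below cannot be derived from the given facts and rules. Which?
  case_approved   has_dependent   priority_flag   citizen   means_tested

case_approved

Round 1 — R5, derive priority_flag.
Round 2 — R1, R4, derive citizen, has_dependent.
Round 3 — R2, derive means_tested.
Derived: means_tested (round 3), has_dependent (round 2), citizen (round 2), priority_flag (round 1). case_approved never appears in any round.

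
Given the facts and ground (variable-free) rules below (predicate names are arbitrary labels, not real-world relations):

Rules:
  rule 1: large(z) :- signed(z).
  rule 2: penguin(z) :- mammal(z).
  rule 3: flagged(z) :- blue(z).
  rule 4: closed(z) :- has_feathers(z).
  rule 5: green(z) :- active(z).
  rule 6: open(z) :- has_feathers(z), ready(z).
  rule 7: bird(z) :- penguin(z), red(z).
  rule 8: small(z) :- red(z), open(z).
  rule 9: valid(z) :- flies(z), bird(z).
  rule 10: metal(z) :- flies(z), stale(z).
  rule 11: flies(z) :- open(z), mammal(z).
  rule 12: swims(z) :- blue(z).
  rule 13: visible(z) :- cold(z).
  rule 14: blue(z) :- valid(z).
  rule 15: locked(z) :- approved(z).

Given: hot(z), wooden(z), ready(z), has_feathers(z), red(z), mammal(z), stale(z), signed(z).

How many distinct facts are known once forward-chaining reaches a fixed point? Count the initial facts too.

20

[1] rule 1 [large(z) :- signed(z).]; rule 2 [penguin(z) :- mammal(z).]; rule 4 [closed(z) :- has_feathers(z).]; rule 6 [open(z) :- has_feathers(z), ready(z).]. ⇒ new: large(z), penguin(z), closed(z), open(z).
[2] rule 7 [bird(z) :- penguin(z), red(z).]; rule 8 [small(z) :- red(z), open(z).]; rule 11 [flies(z) :- open(z), mammal(z).]. ⇒ new: bird(z), small(z), flies(z).
[3] rule 9 [valid(z) :- flies(z), bird(z).]; rule 10 [metal(z) :- flies(z), stale(z).]. ⇒ new: valid(z), metal(z).
[4] rule 14 [blue(z) :- valid(z).]. ⇒ new: blue(z).
[5] rule 3 [flagged(z) :- blue(z).]; rule 12 [swims(z) :- blue(z).]. ⇒ new: flagged(z), swims(z).
Closure: {bird(z), blue(z), closed(z), flagged(z), flies(z), has_feathers(z), hot(z), large(z), mammal(z), metal(z), open(z), penguin(z), ready(z), red(z), signed(z), small(z), stale(z), swims(z), valid(z), wooden(z)} — 20 facts.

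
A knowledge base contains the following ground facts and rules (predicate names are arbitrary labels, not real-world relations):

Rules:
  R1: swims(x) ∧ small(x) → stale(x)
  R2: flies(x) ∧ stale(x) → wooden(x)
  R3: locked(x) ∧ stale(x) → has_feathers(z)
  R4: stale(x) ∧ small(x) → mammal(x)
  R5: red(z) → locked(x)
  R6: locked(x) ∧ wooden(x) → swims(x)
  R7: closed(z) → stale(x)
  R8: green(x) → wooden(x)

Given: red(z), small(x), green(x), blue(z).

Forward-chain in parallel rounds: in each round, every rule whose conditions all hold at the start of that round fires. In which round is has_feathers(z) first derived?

[1] R5 [red(z) → locked(x)]; R8 [green(x) → wooden(x)]. ⇒ new: locked(x), wooden(x).
[2] R6 [locked(x) ∧ wooden(x) → swims(x)]. ⇒ new: swims(x).
[3] R1 [swims(x) ∧ small(x) → stale(x)]. ⇒ new: stale(x).
[4] R3 [locked(x) ∧ stale(x) → has_feathers(z)]; R4 [stale(x) ∧ small(x) → mammal(x)]. ⇒ new: has_feathers(z), mammal(x).
has_feathers(z) first appears in round 4.

4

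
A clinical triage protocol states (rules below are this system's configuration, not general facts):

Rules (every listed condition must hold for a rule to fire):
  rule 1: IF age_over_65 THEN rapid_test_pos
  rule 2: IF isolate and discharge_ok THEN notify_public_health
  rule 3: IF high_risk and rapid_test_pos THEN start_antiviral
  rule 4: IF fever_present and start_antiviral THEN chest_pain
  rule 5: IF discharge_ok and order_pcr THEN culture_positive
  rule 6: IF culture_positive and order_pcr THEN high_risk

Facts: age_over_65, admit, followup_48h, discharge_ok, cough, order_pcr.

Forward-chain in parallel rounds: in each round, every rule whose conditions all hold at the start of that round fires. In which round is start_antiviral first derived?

3

[1] rule 1 [IF age_over_65 THEN rapid_test_pos]; rule 5 [IF discharge_ok and order_pcr THEN culture_positive]. ⇒ new: rapid_test_pos, culture_positive.
[2] rule 6 [IF culture_positive and order_pcr THEN high_risk]. ⇒ new: high_risk.
[3] rule 3 [IF high_risk and rapid_test_pos THEN start_antiviral]. ⇒ new: start_antiviral.
start_antiviral first appears in round 3.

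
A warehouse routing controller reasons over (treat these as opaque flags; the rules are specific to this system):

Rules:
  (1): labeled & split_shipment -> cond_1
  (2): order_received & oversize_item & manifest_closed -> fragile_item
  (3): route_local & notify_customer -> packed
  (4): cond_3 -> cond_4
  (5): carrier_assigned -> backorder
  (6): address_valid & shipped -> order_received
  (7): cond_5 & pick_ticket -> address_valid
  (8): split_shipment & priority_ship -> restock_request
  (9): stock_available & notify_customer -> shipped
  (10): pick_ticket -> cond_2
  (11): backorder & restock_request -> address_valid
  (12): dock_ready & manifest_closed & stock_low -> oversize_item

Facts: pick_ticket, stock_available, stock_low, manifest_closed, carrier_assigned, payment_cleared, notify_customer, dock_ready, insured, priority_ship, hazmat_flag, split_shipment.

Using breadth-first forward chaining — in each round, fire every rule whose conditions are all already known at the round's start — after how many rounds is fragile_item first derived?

Round 1: (5) [carrier_assigned -> backorder]; (8) [split_shipment & priority_ship -> restock_request]; (9) [stock_available & notify_customer -> shipped]; (10) [pick_ticket -> cond_2]; (12) [dock_ready & manifest_closed & stock_low -> oversize_item]. New: backorder, restock_request, shipped, cond_2, oversize_item.
Round 2: (11) [backorder & restock_request -> address_valid]. New: address_valid.
Round 3: (6) [address_valid & shipped -> order_received]. New: order_received.
Round 4: (2) [order_received & oversize_item & manifest_closed -> fragile_item]. New: fragile_item.
fragile_item first appears in round 4.

4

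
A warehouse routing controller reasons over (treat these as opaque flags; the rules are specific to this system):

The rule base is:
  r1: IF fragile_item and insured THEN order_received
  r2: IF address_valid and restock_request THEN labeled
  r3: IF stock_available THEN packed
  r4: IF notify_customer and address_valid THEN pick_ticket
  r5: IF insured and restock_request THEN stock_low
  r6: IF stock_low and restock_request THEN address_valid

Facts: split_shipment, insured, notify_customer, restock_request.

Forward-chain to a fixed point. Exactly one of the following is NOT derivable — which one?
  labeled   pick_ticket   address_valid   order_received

Round 1 — r5, derive stock_low.
Round 2 — r6, derive address_valid.
Round 3 — r2, r4, derive labeled, pick_ticket.
Derived: labeled (round 3), address_valid (round 2), pick_ticket (round 3). order_received never appears in any round.

order_received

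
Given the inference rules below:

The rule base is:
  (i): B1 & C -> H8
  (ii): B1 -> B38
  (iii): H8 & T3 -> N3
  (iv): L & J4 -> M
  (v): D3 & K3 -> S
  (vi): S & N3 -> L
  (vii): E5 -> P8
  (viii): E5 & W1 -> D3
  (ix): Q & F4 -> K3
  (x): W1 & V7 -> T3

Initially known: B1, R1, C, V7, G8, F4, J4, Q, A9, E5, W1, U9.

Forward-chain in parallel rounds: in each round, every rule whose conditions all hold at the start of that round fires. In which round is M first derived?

Round 1: (i) [B1 & C -> H8]; (ii) [B1 -> B38]; (vii) [E5 -> P8]; (viii) [E5 & W1 -> D3]; (ix) [Q & F4 -> K3]; (x) [W1 & V7 -> T3]. Adds H8, B38, P8, D3, K3, T3.
Round 2: (iii) [H8 & T3 -> N3]; (v) [D3 & K3 -> S]. Adds N3, S.
Round 3: (vi) [S & N3 -> L]. Adds L.
Round 4: (iv) [L & J4 -> M]. Adds M.
M first appears in round 4.

4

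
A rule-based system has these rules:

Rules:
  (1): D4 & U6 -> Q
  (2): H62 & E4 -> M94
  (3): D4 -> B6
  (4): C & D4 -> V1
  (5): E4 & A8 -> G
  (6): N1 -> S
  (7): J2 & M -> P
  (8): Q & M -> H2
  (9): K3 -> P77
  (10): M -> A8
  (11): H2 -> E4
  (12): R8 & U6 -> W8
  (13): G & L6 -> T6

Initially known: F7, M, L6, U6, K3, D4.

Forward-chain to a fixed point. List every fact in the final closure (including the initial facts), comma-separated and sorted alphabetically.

A8, B6, D4, E4, F7, G, H2, K3, L6, M, P77, Q, T6, U6

Round 1: (1) [D4 & U6 -> Q]; (3) [D4 -> B6]; (9) [K3 -> P77]; (10) [M -> A8]. New: Q, B6, P77, A8.
Round 2: (8) [Q & M -> H2]. New: H2.
Round 3: (11) [H2 -> E4]. New: E4.
Round 4: (5) [E4 & A8 -> G]. New: G.
Round 5: (13) [G & L6 -> T6]. New: T6.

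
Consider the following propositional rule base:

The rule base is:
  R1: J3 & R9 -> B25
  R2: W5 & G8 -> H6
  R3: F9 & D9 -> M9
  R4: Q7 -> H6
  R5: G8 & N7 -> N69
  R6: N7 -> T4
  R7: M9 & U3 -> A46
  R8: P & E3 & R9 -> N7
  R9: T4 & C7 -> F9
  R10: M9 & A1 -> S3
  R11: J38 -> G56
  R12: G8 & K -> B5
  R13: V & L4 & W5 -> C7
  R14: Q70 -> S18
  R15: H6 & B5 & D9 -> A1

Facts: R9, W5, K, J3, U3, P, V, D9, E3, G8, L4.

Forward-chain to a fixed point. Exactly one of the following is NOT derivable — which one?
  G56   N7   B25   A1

G56

Round 1: R1 [J3 & R9 -> B25]; R2 [W5 & G8 -> H6]; R8 [P & E3 & R9 -> N7]; R12 [G8 & K -> B5]; R13 [V & L4 & W5 -> C7]. New: B25, H6, N7, B5, C7.
Round 2: R5 [G8 & N7 -> N69]; R6 [N7 -> T4]; R15 [H6 & B5 & D9 -> A1]. New: N69, T4, A1.
Round 3: R9 [T4 & C7 -> F9]. New: F9.
Round 4: R3 [F9 & D9 -> M9]. New: M9.
Round 5: R7 [M9 & U3 -> A46]; R10 [M9 & A1 -> S3]. New: A46, S3.
Derived: B25 (round 1), A1 (round 2), N7 (round 1). G56 never appears in any round.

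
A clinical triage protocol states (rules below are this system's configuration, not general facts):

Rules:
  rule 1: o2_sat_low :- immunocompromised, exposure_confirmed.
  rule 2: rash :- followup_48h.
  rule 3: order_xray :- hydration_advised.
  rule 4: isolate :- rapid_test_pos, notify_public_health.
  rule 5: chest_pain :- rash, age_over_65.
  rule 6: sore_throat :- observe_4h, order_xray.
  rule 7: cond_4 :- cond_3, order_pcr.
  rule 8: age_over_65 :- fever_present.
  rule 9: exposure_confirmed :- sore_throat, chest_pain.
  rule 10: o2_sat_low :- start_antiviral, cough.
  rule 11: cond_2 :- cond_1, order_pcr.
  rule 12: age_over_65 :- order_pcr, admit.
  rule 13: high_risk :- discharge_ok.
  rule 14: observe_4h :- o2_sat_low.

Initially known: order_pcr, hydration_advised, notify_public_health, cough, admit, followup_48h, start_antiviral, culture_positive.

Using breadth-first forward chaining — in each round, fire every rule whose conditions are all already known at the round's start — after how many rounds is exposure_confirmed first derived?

4

Round 1: rule 2 [rash :- followup_48h.]; rule 3 [order_xray :- hydration_advised.]; rule 10 [o2_sat_low :- start_antiviral, cough.]; rule 12 [age_over_65 :- order_pcr, admit.]. Adds rash, order_xray, o2_sat_low, age_over_65.
Round 2: rule 5 [chest_pain :- rash, age_over_65.]; rule 14 [observe_4h :- o2_sat_low.]. Adds chest_pain, observe_4h.
Round 3: rule 6 [sore_throat :- observe_4h, order_xray.]. Adds sore_throat.
Round 4: rule 9 [exposure_confirmed :- sore_throat, chest_pain.]. Adds exposure_confirmed.
exposure_confirmed first appears in round 4.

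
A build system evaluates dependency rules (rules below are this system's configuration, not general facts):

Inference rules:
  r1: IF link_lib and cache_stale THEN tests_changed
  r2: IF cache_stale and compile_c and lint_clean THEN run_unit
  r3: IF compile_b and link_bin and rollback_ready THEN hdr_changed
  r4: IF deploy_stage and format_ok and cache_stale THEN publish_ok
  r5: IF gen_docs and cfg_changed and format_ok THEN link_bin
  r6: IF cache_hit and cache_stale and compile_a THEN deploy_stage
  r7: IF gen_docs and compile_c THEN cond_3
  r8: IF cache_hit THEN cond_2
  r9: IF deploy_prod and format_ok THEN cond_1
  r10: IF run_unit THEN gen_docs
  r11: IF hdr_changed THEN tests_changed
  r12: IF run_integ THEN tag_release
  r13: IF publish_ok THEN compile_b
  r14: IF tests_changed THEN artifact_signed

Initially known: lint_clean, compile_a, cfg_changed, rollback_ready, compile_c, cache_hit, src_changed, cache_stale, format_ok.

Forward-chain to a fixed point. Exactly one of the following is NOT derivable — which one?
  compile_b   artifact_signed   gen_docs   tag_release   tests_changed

[1] r2 [IF cache_stale and compile_c and lint_clean THEN run_unit]; r6 [IF cache_hit and cache_stale and compile_a THEN deploy_stage]; r8 [IF cache_hit THEN cond_2]. ⇒ new: run_unit, deploy_stage, cond_2.
[2] r4 [IF deploy_stage and format_ok and cache_stale THEN publish_ok]; r10 [IF run_unit THEN gen_docs]. ⇒ new: publish_ok, gen_docs.
[3] r5 [IF gen_docs and cfg_changed and format_ok THEN link_bin]; r7 [IF gen_docs and compile_c THEN cond_3]; r13 [IF publish_ok THEN compile_b]. ⇒ new: link_bin, cond_3, compile_b.
[4] r3 [IF compile_b and link_bin and rollback_ready THEN hdr_changed]. ⇒ new: hdr_changed.
[5] r11 [IF hdr_changed THEN tests_changed]. ⇒ new: tests_changed.
[6] r14 [IF tests_changed THEN artifact_signed]. ⇒ new: artifact_signed.
Derived: gen_docs (round 2), compile_b (round 3), tests_changed (round 5), artifact_signed (round 6). tag_release never appears in any round.

tag_release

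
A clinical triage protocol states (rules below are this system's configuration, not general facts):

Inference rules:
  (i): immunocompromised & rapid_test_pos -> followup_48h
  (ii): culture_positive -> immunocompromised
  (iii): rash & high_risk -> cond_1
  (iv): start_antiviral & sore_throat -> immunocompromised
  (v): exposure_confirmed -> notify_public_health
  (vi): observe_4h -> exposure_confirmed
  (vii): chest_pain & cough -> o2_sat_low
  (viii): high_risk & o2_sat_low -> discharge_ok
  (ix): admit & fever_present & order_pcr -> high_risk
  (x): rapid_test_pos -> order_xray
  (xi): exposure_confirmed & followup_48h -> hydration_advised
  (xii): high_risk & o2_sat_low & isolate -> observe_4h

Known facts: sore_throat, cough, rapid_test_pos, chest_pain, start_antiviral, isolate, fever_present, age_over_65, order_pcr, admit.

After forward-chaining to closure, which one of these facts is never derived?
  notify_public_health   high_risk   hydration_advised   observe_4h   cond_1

Round 1 fires (iv), (vii), (ix), (x), giving immunocompromised, o2_sat_low, high_risk, order_xray.
Round 2 fires (i), (viii), (xii), giving followup_48h, discharge_ok, observe_4h.
Round 3 fires (vi), giving exposure_confirmed.
Round 4 fires (v), (xi), giving notify_public_health, hydration_advised.
Derived: hydration_advised (round 4), notify_public_health (round 4), observe_4h (round 2), high_risk (round 1). cond_1 never appears in any round.

cond_1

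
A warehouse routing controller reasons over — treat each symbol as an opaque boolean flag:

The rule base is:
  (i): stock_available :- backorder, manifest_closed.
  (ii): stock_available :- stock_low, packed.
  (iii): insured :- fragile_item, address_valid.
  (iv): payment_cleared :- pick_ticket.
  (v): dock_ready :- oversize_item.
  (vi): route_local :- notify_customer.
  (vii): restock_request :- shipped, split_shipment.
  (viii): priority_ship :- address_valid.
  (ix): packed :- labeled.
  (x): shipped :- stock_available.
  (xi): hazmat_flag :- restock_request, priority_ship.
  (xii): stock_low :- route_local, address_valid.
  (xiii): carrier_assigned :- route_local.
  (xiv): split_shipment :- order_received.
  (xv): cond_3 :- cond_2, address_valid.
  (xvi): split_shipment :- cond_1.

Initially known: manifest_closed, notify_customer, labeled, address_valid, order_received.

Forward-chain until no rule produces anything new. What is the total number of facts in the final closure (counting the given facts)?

Round 1 — (vi), (viii), (ix), (xiv), derive route_local, priority_ship, packed, split_shipment.
Round 2 — (xii), (xiii), derive stock_low, carrier_assigned.
Round 3 — (ii), derive stock_available.
Round 4 — (x), derive shipped.
Round 5 — (vii), derive restock_request.
Round 6 — (xi), derive hazmat_flag.
Closure: {address_valid, carrier_assigned, hazmat_flag, labeled, manifest_closed, notify_customer, order_received, packed, priority_ship, restock_request, route_local, shipped, split_shipment, stock_available, stock_low} — 15 facts.

15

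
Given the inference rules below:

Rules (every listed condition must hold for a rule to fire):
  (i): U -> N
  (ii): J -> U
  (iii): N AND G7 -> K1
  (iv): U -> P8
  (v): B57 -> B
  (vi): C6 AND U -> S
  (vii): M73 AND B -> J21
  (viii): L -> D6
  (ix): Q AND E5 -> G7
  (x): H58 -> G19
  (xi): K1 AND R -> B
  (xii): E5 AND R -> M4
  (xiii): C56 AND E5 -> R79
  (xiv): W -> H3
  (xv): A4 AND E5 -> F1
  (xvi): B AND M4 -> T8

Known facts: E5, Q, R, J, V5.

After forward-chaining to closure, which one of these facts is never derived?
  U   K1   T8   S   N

S

Round 1: (ii) [J -> U]; (ix) [Q AND E5 -> G7]; (xii) [E5 AND R -> M4]. Adds U, G7, M4.
Round 2: (i) [U -> N]; (iv) [U -> P8]. Adds N, P8.
Round 3: (iii) [N AND G7 -> K1]. Adds K1.
Round 4: (xi) [K1 AND R -> B]. Adds B.
Round 5: (xvi) [B AND M4 -> T8]. Adds T8.
Derived: N (round 2), T8 (round 5), K1 (round 3), U (round 1). S never appears in any round.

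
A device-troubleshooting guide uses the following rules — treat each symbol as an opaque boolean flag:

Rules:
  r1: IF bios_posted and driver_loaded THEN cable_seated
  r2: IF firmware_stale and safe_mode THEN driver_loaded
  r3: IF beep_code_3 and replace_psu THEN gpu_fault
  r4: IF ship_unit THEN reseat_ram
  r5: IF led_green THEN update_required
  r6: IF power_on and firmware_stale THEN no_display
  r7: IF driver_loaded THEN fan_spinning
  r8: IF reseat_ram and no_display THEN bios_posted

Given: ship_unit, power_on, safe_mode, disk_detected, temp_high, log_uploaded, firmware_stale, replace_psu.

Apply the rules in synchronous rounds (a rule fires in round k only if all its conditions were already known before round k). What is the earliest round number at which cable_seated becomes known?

3

Round 1 — r2, r4, r6, derive driver_loaded, reseat_ram, no_display.
Round 2 — r7, r8, derive fan_spinning, bios_posted.
Round 3 — r1, derive cable_seated.
cable_seated first appears in round 3.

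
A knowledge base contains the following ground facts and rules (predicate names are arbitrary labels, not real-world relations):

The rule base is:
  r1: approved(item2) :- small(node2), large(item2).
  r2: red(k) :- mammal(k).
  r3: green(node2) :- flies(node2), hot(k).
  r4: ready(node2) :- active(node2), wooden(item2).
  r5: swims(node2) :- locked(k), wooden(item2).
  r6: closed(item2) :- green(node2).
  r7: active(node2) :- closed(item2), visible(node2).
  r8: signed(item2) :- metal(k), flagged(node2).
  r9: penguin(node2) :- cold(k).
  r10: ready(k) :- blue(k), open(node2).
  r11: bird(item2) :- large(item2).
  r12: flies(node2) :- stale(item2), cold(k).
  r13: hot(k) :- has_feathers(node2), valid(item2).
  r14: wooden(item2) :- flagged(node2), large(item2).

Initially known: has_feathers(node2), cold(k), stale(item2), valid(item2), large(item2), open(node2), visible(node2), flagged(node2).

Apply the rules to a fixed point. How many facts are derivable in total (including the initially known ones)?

Round 1: r9 [penguin(node2) :- cold(k).]; r11 [bird(item2) :- large(item2).]; r12 [flies(node2) :- stale(item2), cold(k).]; r13 [hot(k) :- has_feathers(node2), valid(item2).]; r14 [wooden(item2) :- flagged(node2), large(item2).]. Adds penguin(node2), bird(item2), flies(node2), hot(k), wooden(item2).
Round 2: r3 [green(node2) :- flies(node2), hot(k).]. Adds green(node2).
Round 3: r6 [closed(item2) :- green(node2).]. Adds closed(item2).
Round 4: r7 [active(node2) :- closed(item2), visible(node2).]. Adds active(node2).
Round 5: r4 [ready(node2) :- active(node2), wooden(item2).]. Adds ready(node2).
Closure: {active(node2), bird(item2), closed(item2), cold(k), flagged(node2), flies(node2), green(node2), has_feathers(node2), hot(k), large(item2), open(node2), penguin(node2), ready(node2), stale(item2), valid(item2), visible(node2), wooden(item2)} — 17 facts.

17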